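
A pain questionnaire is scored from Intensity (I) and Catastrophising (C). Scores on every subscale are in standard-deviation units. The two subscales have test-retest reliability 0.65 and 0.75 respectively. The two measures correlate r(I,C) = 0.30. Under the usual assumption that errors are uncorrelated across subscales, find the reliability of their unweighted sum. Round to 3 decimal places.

Var(I+C) = 2 + 2·[0.30] = 2 + 0.6 = 2.6.
Because errors are independent across components, Cov(Tᵢ,Tⱼ) = Cov(Xᵢ,Xⱼ); the off-diagonal part of the true-score variance is the same as above.
True-score variance = [0.65 + 0.75] + 0.6 = 1.4 + 0.6 = 2.
Reliability = 2 / 2.6 = 0.769.

0.769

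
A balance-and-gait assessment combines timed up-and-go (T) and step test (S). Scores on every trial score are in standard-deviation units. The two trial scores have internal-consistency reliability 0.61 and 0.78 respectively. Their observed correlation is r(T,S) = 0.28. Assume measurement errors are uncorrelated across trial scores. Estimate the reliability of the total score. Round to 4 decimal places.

Var(T+S) = 2 + 2·[0.28] = 2 + 0.56 = 2.56.
Under uncorrelated errors the observed covariances equal the true-score covariances, so only the own-variance terms attenuate.
True-score variance = [0.61 + 0.78] + 0.56 = 1.39 + 0.56 = 1.95.
Reliability = 1.95 / 2.56 = 0.7617.

0.7617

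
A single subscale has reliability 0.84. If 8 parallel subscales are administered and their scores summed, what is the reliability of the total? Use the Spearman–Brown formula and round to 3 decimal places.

0.977

ρ_k = kρ / (1 + (k−1)ρ) = 8·0.84 / (1 + 7·0.84) = 6.720 / 6.880 = 0.977.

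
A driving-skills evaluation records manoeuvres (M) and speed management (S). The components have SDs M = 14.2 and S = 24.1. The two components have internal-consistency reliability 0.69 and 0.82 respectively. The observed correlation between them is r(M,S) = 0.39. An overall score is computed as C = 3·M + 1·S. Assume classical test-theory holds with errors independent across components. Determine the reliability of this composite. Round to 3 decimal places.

0.791

Var(C) = 3²·14.2² + 24.1² + 2·[3·14.2·24.1·0.39] = 2395.57 + 800.795 = 3196.36.
Under uncorrelated errors the observed covariances equal the true-score covariances, so only the own-variance terms attenuate.
True-score variance = [3²·14.2²·0.69 + 24.1²·0.82] + 800.795 = 1728.45 + 800.795 = 2529.24.
Reliability = 2529.24 / 3196.36 = 0.791.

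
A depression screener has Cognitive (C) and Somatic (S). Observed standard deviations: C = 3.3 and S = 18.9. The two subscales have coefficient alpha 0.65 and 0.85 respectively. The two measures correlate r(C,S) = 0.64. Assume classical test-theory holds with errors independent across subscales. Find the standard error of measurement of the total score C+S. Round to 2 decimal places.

7.58

Var(total) = 368.1 + 79.8336 = 447.934.
True-score variance = 310.707 + 79.8336 = 390.541, so reliability = 0.8719.
Error variance = 447.934 − 390.541 = 57.393; SEM = √57.393 = 7.58.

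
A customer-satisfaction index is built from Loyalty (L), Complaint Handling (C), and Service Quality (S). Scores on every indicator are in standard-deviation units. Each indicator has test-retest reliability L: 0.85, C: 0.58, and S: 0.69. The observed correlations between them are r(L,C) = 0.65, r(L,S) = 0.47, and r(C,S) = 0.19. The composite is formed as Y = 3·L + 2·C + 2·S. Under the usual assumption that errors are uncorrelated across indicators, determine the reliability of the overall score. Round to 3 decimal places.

Var(Y) = 3² + 2² + 2² + 2·[6·0.65 + 6·0.47 + 4·0.19] = 17 + 14.96 = 31.96.
Because errors are independent across components, Cov(Tᵢ,Tⱼ) = Cov(Xᵢ,Xⱼ); the off-diagonal part of the true-score variance is the same as above.
True-score variance = [3²·0.85 + 2²·0.58 + 2²·0.69] + 14.96 = 12.73 + 14.96 = 27.69.
Reliability = 27.69 / 31.96 = 0.866.

0.866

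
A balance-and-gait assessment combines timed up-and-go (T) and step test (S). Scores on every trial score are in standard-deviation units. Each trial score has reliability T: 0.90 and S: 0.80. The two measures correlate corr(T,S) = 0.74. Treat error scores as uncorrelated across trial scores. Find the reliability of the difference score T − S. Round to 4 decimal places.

0.4231

Var(T−S) = 1 + 1 − 2·0.74 = 2 − 1.48 = 0.52.
Under uncorrelated errors the observed covariances equal the true-score covariances, so only the own-variance terms attenuate.
True-score variance = [0.90 + 0.80] − 1.48 = 1.7 − 1.48 = 0.22.
Reliability = 0.22 / 0.52 = 0.4231.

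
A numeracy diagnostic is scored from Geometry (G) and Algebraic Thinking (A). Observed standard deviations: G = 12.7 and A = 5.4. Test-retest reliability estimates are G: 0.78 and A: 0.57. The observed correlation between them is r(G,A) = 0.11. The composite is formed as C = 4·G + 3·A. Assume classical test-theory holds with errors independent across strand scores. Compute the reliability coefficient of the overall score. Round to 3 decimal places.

0.775

Var(C) = 4²·12.7² + 3²·5.4² + 2·[12·12.7·5.4·0.11] = 2843.08 + 181.051 = 3024.13.
Because errors are independent across components, Cov(Tᵢ,Tⱼ) = Cov(Xᵢ,Xⱼ); the off-diagonal part of the true-score variance is the same as above.
True-score variance = [4²·12.7²·0.78 + 3²·5.4²·0.57] + 181.051 = 2162.49 + 181.051 = 2343.54.
Reliability = 2343.54 / 3024.13 = 0.775.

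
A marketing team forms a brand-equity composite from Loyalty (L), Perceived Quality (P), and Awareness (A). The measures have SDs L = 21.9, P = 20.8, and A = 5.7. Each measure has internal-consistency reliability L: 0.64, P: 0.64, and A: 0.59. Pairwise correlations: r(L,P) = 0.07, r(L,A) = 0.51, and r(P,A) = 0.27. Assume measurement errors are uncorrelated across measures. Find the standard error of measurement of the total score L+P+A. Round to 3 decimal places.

18.486

Var(total) = 944.74 + 255.122 = 1199.86.
True-score variance = 603.009 + 255.122 = 858.131, so reliability = 0.7152.
Error variance = 1199.86 − 858.131 = 341.731; SEM = √341.731 = 18.486.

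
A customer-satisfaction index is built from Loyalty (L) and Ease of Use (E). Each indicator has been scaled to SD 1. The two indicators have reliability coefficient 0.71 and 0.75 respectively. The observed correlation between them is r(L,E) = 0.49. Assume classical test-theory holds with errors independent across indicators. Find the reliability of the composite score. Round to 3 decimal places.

0.819

Var(L+E) = 2 + 2·[0.49] = 2 + 0.98 = 2.98.
Because errors are independent across components, Cov(Tᵢ,Tⱼ) = Cov(Xᵢ,Xⱼ); the off-diagonal part of the true-score variance is the same as above.
True-score variance = [0.71 + 0.75] + 0.98 = 1.46 + 0.98 = 2.44.
Reliability = 2.44 / 2.98 = 0.819.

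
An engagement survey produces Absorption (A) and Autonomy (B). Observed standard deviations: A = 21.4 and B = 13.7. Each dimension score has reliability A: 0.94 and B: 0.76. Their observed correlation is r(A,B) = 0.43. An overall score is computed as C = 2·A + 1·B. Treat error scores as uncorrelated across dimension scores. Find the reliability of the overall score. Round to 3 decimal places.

Var(C) = 2²·21.4² + 13.7² + 2·[2·21.4·13.7·0.43] = 2019.53 + 504.27 = 2523.8.
With uncorrelated errors the cross-covariances are all true-score covariance, so they carry over unchanged; only the diagonal terms shrink to ρᵢσᵢ².
True-score variance = [2²·21.4²·0.94 + 13.7²·0.76] + 504.27 = 1864.57 + 504.27 = 2368.84.
Reliability = 2368.84 / 2523.8 = 0.939.

0.939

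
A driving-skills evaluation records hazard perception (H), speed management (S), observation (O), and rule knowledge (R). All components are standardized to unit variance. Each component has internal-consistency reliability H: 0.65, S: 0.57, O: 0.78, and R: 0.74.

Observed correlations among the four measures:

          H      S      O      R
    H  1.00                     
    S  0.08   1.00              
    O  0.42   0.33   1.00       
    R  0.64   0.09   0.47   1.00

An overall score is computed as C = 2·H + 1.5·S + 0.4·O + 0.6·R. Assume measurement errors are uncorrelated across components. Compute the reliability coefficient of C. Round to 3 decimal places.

0.756

Var(C) = 2² + 1.5² + 0.4² + 0.6² + 2·[3·0.08 + 0.8·0.42 + 1.2·0.64 + 0.6·0.33 + 0.9·0.09 + 0.24·0.47] = 6.77 + 3.4716 = 10.2416.
Under uncorrelated errors the observed covariances equal the true-score covariances, so only the own-variance terms attenuate.
True-score variance = [2²·0.65 + 1.5²·0.57 + 0.4²·0.78 + 0.6²·0.74] + 3.4716 = 4.2737 + 3.4716 = 7.7453.
Reliability = 7.7453 / 10.2416 = 0.756.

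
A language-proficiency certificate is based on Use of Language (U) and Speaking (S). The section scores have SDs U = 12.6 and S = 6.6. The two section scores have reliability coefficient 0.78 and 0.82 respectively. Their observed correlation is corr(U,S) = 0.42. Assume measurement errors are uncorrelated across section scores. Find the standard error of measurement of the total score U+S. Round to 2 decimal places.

Var(total) = 202.32 + 69.8544 = 272.174.
True-score variance = 159.552 + 69.8544 = 229.406, so reliability = 0.8429.
Error variance = 272.174 − 229.406 = 42.768; SEM = √42.768 = 6.54.

6.54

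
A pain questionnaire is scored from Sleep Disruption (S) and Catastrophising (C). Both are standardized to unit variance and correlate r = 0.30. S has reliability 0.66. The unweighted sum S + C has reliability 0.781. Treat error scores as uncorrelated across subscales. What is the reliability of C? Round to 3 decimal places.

Var(S+C) = 2 + 2·0.30 = 2.600.
True-score variance = ρ_S + ρ_C + 2·0.30, so 0.781 = (0.66 + ρ_C + 0.60) / 2.600.
ρ_C = 0.781·2.600 − 0.66 − 0.60 = 0.771.

0.771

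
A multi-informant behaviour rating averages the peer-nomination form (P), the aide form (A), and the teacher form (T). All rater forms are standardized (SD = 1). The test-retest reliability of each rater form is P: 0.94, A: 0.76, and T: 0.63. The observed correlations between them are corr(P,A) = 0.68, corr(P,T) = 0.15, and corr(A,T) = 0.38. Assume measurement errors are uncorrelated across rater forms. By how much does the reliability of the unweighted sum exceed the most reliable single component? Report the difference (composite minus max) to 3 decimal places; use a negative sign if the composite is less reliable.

-0.064

Var(sum) = 3 + 2.42 = 5.42; true-score variance = 2.33 + 2.42 = 4.75; composite reliability = 0.8764.
Max component reliability = 0.9400.
Difference = 0.8764 − 0.9400 = -0.064.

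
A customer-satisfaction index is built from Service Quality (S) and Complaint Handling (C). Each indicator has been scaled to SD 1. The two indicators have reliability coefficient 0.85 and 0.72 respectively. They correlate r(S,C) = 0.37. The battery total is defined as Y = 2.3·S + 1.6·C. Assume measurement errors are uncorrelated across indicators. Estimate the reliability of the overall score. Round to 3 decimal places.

0.857

Var(Y) = 2.3² + 1.6² + 2·[3.68·0.37] = 7.85 + 2.7232 = 10.5732.
Under uncorrelated errors the observed covariances equal the true-score covariances, so only the own-variance terms attenuate.
True-score variance = [2.3²·0.85 + 1.6²·0.72] + 2.7232 = 6.3397 + 2.7232 = 9.0629.
Reliability = 9.0629 / 10.5732 = 0.857.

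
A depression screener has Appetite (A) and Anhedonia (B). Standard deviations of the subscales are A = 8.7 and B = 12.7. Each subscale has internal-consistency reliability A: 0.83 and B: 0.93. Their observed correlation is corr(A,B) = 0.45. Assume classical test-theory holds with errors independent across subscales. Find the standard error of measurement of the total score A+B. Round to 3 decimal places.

Var(total) = 236.98 + 99.441 = 336.421.
True-score variance = 212.822 + 99.441 = 312.263, so reliability = 0.9282.
Error variance = 336.421 − 312.263 = 24.1576; SEM = √24.1576 = 4.915.

4.915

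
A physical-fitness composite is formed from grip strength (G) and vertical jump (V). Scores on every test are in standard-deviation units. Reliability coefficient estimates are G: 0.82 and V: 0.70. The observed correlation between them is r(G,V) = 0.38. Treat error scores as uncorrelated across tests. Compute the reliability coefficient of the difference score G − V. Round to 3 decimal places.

0.613

Var(G−V) = 1 + 1 − 2·0.38 = 2 − 0.76 = 1.24.
Because errors are independent across components, Cov(Tᵢ,Tⱼ) = Cov(Xᵢ,Xⱼ); the off-diagonal part of the true-score variance is the same as above.
True-score variance = [0.82 + 0.70] − 0.76 = 1.52 − 0.76 = 0.76.
Reliability = 0.76 / 1.24 = 0.613.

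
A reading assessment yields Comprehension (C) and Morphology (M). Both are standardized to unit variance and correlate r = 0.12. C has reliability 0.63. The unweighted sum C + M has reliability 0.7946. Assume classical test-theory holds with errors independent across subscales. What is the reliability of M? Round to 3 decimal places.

Var(C+M) = 2 + 2·0.12 = 2.240.
True-score variance = ρ_C + ρ_M + 2·0.12, so 0.7946 = (0.63 + ρ_M + 0.24) / 2.240.
ρ_M = 0.7946·2.240 − 0.63 − 0.24 = 0.910.

0.910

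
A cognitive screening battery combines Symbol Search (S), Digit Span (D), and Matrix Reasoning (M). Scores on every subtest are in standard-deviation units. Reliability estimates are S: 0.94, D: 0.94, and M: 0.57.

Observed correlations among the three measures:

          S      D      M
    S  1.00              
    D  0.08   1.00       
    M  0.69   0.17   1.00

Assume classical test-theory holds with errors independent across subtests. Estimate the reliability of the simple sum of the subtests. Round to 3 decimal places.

Var(S+D+M) = 3 + 2·[0.08 + 0.69 + 0.17] = 3 + 1.88 = 4.88.
Under uncorrelated errors the observed covariances equal the true-score covariances, so only the own-variance terms attenuate.
True-score variance = [0.94 + 0.94 + 0.57] + 1.88 = 2.45 + 1.88 = 4.33.
Reliability = 4.33 / 4.88 = 0.887.

0.887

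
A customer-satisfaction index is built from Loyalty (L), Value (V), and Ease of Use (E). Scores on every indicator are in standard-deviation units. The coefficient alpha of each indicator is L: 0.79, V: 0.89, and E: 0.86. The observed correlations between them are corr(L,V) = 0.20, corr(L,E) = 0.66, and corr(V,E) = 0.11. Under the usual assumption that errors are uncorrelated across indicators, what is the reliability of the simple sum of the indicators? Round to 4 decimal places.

0.9069

Var(L+V+E) = 3 + 2·[0.20 + 0.66 + 0.11] = 3 + 1.94 = 4.94.
Under uncorrelated errors the observed covariances equal the true-score covariances, so only the own-variance terms attenuate.
True-score variance = [0.79 + 0.89 + 0.86] + 1.94 = 2.54 + 1.94 = 4.48.
Reliability = 4.48 / 4.94 = 0.9069.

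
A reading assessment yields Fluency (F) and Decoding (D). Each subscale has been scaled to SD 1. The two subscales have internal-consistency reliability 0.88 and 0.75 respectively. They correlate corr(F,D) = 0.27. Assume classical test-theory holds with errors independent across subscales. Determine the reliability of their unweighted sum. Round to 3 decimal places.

0.854

Var(F+D) = 2 + 2·[0.27] = 2 + 0.54 = 2.54.
With uncorrelated errors the cross-covariances are all true-score covariance, so they carry over unchanged; only the diagonal terms shrink to ρᵢσᵢ².
True-score variance = [0.88 + 0.75] + 0.54 = 1.63 + 0.54 = 2.17.
Reliability = 2.17 / 2.54 = 0.854.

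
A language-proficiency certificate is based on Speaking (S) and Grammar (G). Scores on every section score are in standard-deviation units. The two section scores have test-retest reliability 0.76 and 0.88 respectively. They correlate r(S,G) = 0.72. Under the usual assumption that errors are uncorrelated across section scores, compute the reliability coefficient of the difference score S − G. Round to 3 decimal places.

0.357

Var(S−G) = 1 + 1 − 2·0.72 = 2 − 1.44 = 0.56.
Under uncorrelated errors the observed covariances equal the true-score covariances, so only the own-variance terms attenuate.
True-score variance = [0.76 + 0.88] − 1.44 = 1.64 − 1.44 = 0.2.
Reliability = 0.2 / 0.56 = 0.357.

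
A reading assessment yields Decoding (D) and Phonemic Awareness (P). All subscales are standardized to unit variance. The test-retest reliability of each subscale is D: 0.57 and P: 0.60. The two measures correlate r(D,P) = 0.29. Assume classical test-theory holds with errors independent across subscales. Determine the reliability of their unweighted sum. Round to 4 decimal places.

Var(D+P) = 2 + 2·[0.29] = 2 + 0.58 = 2.58.
With uncorrelated errors the cross-covariances are all true-score covariance, so they carry over unchanged; only the diagonal terms shrink to ρᵢσᵢ².
True-score variance = [0.57 + 0.60] + 0.58 = 1.17 + 0.58 = 1.75.
Reliability = 1.75 / 2.58 = 0.6783.

0.6783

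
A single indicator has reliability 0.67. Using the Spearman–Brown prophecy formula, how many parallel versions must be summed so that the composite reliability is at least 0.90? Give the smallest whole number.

5

k ≥ ρ*(1−ρ₁)/(ρ₁(1−ρ*)) = 0.90·0.33 / (0.67·0.10) = 4.433.
Smallest integer k = 5.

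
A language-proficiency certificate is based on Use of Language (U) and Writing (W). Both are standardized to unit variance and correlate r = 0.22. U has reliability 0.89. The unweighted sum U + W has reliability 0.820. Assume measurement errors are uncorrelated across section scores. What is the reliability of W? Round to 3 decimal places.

0.671

Var(U+W) = 2 + 2·0.22 = 2.440.
True-score variance = ρ_U + ρ_W + 2·0.22, so 0.820 = (0.89 + ρ_W + 0.44) / 2.440.
ρ_W = 0.820·2.440 − 0.89 − 0.44 = 0.671.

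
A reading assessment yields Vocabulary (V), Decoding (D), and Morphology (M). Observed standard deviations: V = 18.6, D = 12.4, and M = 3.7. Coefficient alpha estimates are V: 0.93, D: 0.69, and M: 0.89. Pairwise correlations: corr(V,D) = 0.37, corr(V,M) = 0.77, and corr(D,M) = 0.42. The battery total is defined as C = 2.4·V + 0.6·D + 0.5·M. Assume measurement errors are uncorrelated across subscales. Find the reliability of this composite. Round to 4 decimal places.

Var(C) = 2.4²·18.6² + 0.6²·12.4² + 0.5²·3.7² + 2·[1.44·18.6·12.4·0.37 + 1.2·18.6·3.7·0.77 + 0.3·12.4·3.7·0.42] = 2051.51 + 384.511 = 2436.02.
Under uncorrelated errors the observed covariances equal the true-score covariances, so only the own-variance terms attenuate.
True-score variance = [2.4²·18.6²·0.93 + 0.6²·12.4²·0.69 + 0.5²·3.7²·0.89] + 384.511 = 1894.48 + 384.511 = 2278.99.
Reliability = 2278.99 / 2436.02 = 0.9355.

0.9355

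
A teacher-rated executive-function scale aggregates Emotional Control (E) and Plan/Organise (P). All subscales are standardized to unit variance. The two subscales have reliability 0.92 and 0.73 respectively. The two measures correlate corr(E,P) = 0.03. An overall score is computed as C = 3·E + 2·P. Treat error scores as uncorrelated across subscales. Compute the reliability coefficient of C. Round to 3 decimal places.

0.865

Var(C) = 3² + 2² + 2·[6·0.03] = 13 + 0.36 = 13.36.
With uncorrelated errors the cross-covariances are all true-score covariance, so they carry over unchanged; only the diagonal terms shrink to ρᵢσᵢ².
True-score variance = [3²·0.92 + 2²·0.73] + 0.36 = 11.2 + 0.36 = 11.56.
Reliability = 11.56 / 13.36 = 0.865.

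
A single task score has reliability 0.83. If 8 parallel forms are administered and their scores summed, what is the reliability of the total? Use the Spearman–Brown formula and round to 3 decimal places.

0.975

ρ_k = kρ / (1 + (k−1)ρ) = 8·0.83 / (1 + 7·0.83) = 6.640 / 6.810 = 0.975.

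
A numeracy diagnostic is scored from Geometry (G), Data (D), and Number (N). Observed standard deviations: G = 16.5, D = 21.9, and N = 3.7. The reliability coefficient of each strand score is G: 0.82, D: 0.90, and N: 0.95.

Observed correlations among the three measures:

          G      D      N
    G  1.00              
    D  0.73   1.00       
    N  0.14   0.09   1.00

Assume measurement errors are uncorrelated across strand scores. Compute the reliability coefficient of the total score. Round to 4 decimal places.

0.9263

Var(G+D+N) = 16.5² + 21.9² + 3.7² + 2·[16.5·21.9·0.73 + 16.5·3.7·0.14 + 21.9·3.7·0.09] = 765.55 + 559.25 = 1324.8.
Under uncorrelated errors the observed covariances equal the true-score covariances, so only the own-variance terms attenuate.
True-score variance = [16.5²·0.82 + 21.9²·0.90 + 3.7²·0.95] + 559.25 = 667.899 + 559.25 = 1227.15.
Reliability = 1227.15 / 1324.8 = 0.9263.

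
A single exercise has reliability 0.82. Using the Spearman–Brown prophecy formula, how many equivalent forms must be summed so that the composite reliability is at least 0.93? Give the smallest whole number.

k ≥ ρ*(1−ρ₁)/(ρ₁(1−ρ*)) = 0.93·0.18 / (0.82·0.07) = 2.916.
Smallest integer k = 3.

3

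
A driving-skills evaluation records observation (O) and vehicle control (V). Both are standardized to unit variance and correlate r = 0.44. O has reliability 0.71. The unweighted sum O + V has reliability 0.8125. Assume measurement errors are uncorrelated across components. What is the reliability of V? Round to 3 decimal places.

0.750

Var(O+V) = 2 + 2·0.44 = 2.880.
True-score variance = ρ_O + ρ_V + 2·0.44, so 0.8125 = (0.71 + ρ_V + 0.88) / 2.880.
ρ_V = 0.8125·2.880 − 0.71 − 0.88 = 0.750.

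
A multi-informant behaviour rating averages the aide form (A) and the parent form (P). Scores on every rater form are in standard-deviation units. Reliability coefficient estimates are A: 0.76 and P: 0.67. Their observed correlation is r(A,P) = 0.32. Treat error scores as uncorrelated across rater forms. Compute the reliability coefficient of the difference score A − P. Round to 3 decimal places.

0.581

Var(A−P) = 1 + 1 − 2·0.32 = 2 − 0.64 = 1.36.
Under uncorrelated errors the observed covariances equal the true-score covariances, so only the own-variance terms attenuate.
True-score variance = [0.76 + 0.67] − 0.64 = 1.43 − 0.64 = 0.79.
Reliability = 0.79 / 1.36 = 0.581.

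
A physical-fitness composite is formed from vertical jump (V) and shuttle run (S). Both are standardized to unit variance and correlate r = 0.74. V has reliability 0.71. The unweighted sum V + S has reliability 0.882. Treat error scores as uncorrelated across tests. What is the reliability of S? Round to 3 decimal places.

Var(V+S) = 2 + 2·0.74 = 3.480.
True-score variance = ρ_V + ρ_S + 2·0.74, so 0.882 = (0.71 + ρ_S + 1.48) / 3.480.
ρ_S = 0.882·3.480 − 0.71 − 1.48 = 0.879.

0.879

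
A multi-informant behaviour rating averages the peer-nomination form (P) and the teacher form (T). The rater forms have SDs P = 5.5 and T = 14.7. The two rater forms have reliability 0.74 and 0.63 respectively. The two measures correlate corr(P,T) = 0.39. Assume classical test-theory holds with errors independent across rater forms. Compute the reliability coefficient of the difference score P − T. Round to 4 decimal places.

0.5208

Var(P−T) = 5.5² + 14.7² − 2·5.5·14.7·0.39 = 246.34 − 63.063 = 183.277.
Because errors are independent across components, Cov(Tᵢ,Tⱼ) = Cov(Xᵢ,Xⱼ); the off-diagonal part of the true-score variance is the same as above.
True-score variance = [5.5²·0.74 + 14.7²·0.63] − 63.063 = 158.522 − 63.063 = 95.4587.
Reliability = 95.4587 / 183.277 = 0.5208.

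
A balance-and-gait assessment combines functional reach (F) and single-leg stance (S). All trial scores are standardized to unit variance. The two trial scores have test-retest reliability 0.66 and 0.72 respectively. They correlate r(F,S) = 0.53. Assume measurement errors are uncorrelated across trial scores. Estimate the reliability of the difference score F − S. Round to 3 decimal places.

Var(F−S) = 1 + 1 − 2·0.53 = 2 − 1.06 = 0.94.
Because errors are independent across components, Cov(Tᵢ,Tⱼ) = Cov(Xᵢ,Xⱼ); the off-diagonal part of the true-score variance is the same as above.
True-score variance = [0.66 + 0.72] − 1.06 = 1.38 − 1.06 = 0.32.
Reliability = 0.32 / 0.94 = 0.340.

0.340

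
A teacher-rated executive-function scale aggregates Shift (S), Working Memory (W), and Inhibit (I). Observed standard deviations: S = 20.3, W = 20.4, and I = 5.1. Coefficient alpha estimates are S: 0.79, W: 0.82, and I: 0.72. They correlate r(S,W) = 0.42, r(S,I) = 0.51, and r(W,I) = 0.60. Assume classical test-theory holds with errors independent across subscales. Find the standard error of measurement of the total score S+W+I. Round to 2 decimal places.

12.99

Var(total) = 854.26 + 578.309 = 1432.57.
True-score variance = 685.529 + 578.309 = 1263.84, so reliability = 0.8822.
Error variance = 1432.57 − 1263.84 = 168.73; SEM = √168.73 = 12.99.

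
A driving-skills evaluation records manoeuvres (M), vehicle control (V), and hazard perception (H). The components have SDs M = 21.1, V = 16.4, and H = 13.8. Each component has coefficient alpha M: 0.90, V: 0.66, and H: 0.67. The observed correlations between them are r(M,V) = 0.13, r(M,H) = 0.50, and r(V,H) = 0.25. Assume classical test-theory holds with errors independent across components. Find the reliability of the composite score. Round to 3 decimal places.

0.858

Var(M+V+H) = 21.1² + 16.4² + 13.8² + 2·[21.1·16.4·0.13 + 21.1·13.8·0.50 + 16.4·13.8·0.25] = 904.61 + 494.31 = 1398.92.
Because errors are independent across components, Cov(Tᵢ,Tⱼ) = Cov(Xᵢ,Xⱼ); the off-diagonal part of the true-score variance is the same as above.
True-score variance = [21.1²·0.90 + 16.4²·0.66 + 13.8²·0.67] + 494.31 = 705.797 + 494.31 = 1200.11.
Reliability = 1200.11 / 1398.92 = 0.858.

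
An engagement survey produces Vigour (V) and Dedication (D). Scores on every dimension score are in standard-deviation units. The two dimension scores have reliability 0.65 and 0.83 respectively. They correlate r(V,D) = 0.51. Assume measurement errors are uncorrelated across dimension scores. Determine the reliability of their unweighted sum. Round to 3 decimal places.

Var(V+D) = 2 + 2·[0.51] = 2 + 1.02 = 3.02.
With uncorrelated errors the cross-covariances are all true-score covariance, so they carry over unchanged; only the diagonal terms shrink to ρᵢσᵢ².
True-score variance = [0.65 + 0.83] + 1.02 = 1.48 + 1.02 = 2.5.
Reliability = 2.5 / 3.02 = 0.828.

0.828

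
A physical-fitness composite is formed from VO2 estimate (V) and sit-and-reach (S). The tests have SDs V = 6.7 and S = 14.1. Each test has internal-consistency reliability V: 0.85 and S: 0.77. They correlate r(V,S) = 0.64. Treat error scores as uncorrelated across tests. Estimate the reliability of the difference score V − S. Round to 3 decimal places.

Var(V−S) = 6.7² + 14.1² − 2·6.7·14.1·0.64 = 243.7 − 120.922 = 122.778.
Under uncorrelated errors the observed covariances equal the true-score covariances, so only the own-variance terms attenuate.
True-score variance = [6.7²·0.85 + 14.1²·0.77] − 120.922 = 191.24 − 120.922 = 70.3186.
Reliability = 70.3186 / 122.778 = 0.573.

0.573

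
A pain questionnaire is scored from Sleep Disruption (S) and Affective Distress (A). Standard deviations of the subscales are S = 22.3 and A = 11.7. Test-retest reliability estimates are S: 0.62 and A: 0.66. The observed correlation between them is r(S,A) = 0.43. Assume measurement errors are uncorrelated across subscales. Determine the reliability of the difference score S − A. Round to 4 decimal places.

Var(S−A) = 22.3² + 11.7² − 2·22.3·11.7·0.43 = 634.18 − 224.383 = 409.797.
Because errors are independent across components, Cov(Tᵢ,Tⱼ) = Cov(Xᵢ,Xⱼ); the off-diagonal part of the true-score variance is the same as above.
True-score variance = [22.3²·0.62 + 11.7²·0.66] − 224.383 = 398.667 − 224.383 = 174.285.
Reliability = 174.285 / 409.797 = 0.4253.

0.4253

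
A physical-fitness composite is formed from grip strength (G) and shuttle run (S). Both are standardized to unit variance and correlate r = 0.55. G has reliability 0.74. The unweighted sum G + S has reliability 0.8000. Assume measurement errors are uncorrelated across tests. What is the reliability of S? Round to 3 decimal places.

Var(G+S) = 2 + 2·0.55 = 3.100.
True-score variance = ρ_G + ρ_S + 2·0.55, so 0.8000 = (0.74 + ρ_S + 1.10) / 3.100.
ρ_S = 0.8000·3.100 − 0.74 − 1.10 = 0.640.

0.640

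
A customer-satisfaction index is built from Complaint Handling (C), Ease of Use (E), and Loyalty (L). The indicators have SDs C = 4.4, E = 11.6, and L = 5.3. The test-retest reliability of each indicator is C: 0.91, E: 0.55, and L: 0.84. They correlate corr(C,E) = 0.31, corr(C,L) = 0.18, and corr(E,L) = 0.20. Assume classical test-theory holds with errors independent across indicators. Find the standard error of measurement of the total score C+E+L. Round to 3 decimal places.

8.172

Var(total) = 182.01 + 64.632 = 246.642.
True-score variance = 115.221 + 64.632 = 179.853, so reliability = 0.7292.
Error variance = 246.642 − 179.853 = 66.7888; SEM = √66.7888 = 8.172.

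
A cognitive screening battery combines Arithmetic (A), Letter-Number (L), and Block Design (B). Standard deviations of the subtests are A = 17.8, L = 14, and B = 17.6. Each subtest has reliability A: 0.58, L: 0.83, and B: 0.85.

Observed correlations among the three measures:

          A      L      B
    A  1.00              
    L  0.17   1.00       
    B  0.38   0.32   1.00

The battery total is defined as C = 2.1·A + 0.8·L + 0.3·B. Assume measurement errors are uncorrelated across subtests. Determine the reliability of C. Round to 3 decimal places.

Var(C) = 2.1²·17.8² + 0.8²·14² + 0.3²·17.6² + 2·[1.68·17.8·14·0.17 + 0.63·17.8·17.6·0.38 + 0.24·14·17.6·0.32] = 1550.58 + 330.189 = 1880.77.
With uncorrelated errors the cross-covariances are all true-score covariance, so they carry over unchanged; only the diagonal terms shrink to ρᵢσᵢ².
True-score variance = [2.1²·17.8²·0.58 + 0.8²·14²·0.83 + 0.3²·17.6²·0.85] + 330.189 = 938.225 + 330.189 = 1268.41.
Reliability = 1268.41 / 1880.77 = 0.674.

0.674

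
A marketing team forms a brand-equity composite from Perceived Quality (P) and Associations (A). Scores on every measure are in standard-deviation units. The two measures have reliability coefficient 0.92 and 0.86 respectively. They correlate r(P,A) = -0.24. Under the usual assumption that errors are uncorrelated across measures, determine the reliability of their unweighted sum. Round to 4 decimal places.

Var(P+A) = 2 + 2·[(-0.24)] = 2 − 0.48 = 1.52.
Because errors are independent across components, Cov(Tᵢ,Tⱼ) = Cov(Xᵢ,Xⱼ); the off-diagonal part of the true-score variance is the same as above.
True-score variance = [0.92 + 0.86] − 0.48 = 1.78 − 0.48 = 1.3.
Reliability = 1.3 / 1.52 = 0.8553.

0.8553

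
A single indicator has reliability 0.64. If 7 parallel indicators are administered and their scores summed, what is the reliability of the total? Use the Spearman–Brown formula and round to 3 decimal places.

ρ_k = kρ / (1 + (k−1)ρ) = 7·0.64 / (1 + 6·0.64) = 4.480 / 4.840 = 0.926.

0.926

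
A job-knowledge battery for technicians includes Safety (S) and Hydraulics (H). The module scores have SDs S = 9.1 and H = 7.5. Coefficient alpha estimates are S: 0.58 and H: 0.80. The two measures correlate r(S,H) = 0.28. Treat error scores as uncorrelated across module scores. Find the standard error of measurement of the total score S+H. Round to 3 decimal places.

6.785

Var(total) = 139.06 + 38.22 = 177.28.
True-score variance = 93.0298 + 38.22 = 131.25, so reliability = 0.7404.
Error variance = 177.28 − 131.25 = 46.0302; SEM = √46.0302 = 6.785.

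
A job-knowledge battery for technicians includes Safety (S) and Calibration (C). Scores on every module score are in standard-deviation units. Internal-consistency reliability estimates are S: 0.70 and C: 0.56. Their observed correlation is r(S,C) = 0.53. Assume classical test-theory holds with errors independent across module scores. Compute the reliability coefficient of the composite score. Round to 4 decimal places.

Var(S+C) = 2 + 2·[0.53] = 2 + 1.06 = 3.06.
With uncorrelated errors the cross-covariances are all true-score covariance, so they carry over unchanged; only the diagonal terms shrink to ρᵢσᵢ².
True-score variance = [0.70 + 0.56] + 1.06 = 1.26 + 1.06 = 2.32.
Reliability = 2.32 / 3.06 = 0.7582.

0.7582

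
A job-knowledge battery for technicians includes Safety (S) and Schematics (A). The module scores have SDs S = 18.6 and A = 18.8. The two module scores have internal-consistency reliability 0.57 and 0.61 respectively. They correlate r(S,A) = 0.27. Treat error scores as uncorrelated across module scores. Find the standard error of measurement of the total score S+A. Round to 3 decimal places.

Var(total) = 699.4 + 188.827 = 888.227.
True-score variance = 412.796 + 188.827 = 601.623, so reliability = 0.6773.
Error variance = 888.227 − 601.623 = 286.604; SEM = √286.604 = 16.929.

16.929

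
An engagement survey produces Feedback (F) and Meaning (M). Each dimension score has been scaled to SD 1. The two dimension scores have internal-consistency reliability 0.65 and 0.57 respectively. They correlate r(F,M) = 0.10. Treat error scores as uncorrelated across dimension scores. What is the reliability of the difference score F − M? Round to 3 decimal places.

0.567

Var(F−M) = 1 + 1 − 2·0.10 = 2 − 0.2 = 1.8.
With uncorrelated errors the cross-covariances are all true-score covariance, so they carry over unchanged; only the diagonal terms shrink to ρᵢσᵢ².
True-score variance = [0.65 + 0.57] − 0.2 = 1.22 − 0.2 = 1.02.
Reliability = 1.02 / 1.8 = 0.567.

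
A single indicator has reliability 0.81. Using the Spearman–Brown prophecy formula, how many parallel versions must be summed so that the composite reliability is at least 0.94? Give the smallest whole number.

k ≥ ρ*(1−ρ₁)/(ρ₁(1−ρ*)) = 0.94·0.19 / (0.81·0.06) = 3.675.
Smallest integer k = 4.

4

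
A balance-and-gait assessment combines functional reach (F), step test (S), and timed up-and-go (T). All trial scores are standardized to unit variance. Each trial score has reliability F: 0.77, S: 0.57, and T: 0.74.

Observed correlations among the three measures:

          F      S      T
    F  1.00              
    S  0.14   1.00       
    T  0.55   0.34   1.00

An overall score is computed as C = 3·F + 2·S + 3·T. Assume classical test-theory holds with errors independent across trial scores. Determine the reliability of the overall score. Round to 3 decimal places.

0.837

Var(C) = 3² + 2² + 3² + 2·[6·0.14 + 9·0.55 + 6·0.34] = 22 + 15.66 = 37.66.
With uncorrelated errors the cross-covariances are all true-score covariance, so they carry over unchanged; only the diagonal terms shrink to ρᵢσᵢ².
True-score variance = [3²·0.77 + 2²·0.57 + 3²·0.74] + 15.66 = 15.87 + 15.66 = 31.53.
Reliability = 31.53 / 37.66 = 0.837.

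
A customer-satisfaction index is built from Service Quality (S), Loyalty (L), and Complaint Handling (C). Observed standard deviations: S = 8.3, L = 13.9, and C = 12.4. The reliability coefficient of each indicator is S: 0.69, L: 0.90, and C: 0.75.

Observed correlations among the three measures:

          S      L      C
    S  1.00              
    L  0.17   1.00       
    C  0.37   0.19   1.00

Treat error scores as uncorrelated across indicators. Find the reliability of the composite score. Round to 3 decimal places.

Var(S+L+C) = 8.3² + 13.9² + 12.4² + 2·[8.3·13.9·0.17 + 8.3·12.4·0.37 + 13.9·12.4·0.19] = 415.86 + 180.883 = 596.743.
With uncorrelated errors the cross-covariances are all true-score covariance, so they carry over unchanged; only the diagonal terms shrink to ρᵢσᵢ².
True-score variance = [8.3²·0.69 + 13.9²·0.90 + 12.4²·0.75] + 180.883 = 336.743 + 180.883 = 517.627.
Reliability = 517.627 / 596.743 = 0.867.

0.867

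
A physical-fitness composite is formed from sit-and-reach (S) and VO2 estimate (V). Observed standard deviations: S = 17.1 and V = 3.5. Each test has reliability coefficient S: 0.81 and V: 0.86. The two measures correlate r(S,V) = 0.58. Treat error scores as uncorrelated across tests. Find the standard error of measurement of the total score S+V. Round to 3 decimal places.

Var(total) = 304.66 + 69.426 = 374.086.
True-score variance = 247.387 + 69.426 = 316.813, so reliability = 0.8469.
Error variance = 374.086 − 316.813 = 57.2729; SEM = √57.2729 = 7.568.

7.568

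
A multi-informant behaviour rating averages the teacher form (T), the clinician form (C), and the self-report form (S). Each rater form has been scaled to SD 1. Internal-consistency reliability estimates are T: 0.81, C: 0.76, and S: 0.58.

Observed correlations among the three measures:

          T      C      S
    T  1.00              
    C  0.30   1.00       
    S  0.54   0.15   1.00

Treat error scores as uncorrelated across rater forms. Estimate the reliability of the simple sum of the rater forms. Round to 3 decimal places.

Var(T+C+S) = 3 + 2·[0.30 + 0.54 + 0.15] = 3 + 1.98 = 4.98.
With uncorrelated errors the cross-covariances are all true-score covariance, so they carry over unchanged; only the diagonal terms shrink to ρᵢσᵢ².
True-score variance = [0.81 + 0.76 + 0.58] + 1.98 = 2.15 + 1.98 = 4.13.
Reliability = 4.13 / 4.98 = 0.829.

0.829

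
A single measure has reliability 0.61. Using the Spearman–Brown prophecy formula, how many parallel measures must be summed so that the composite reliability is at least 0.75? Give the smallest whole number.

k ≥ ρ*(1−ρ₁)/(ρ₁(1−ρ*)) = 0.75·0.39 / (0.61·0.25) = 1.918.
Smallest integer k = 2.

2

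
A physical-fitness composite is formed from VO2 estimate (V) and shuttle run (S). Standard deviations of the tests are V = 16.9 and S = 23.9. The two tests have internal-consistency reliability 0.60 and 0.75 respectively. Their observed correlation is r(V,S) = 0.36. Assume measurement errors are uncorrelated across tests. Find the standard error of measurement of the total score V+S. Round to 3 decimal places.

Var(total) = 856.82 + 290.815 = 1147.64.
True-score variance = 599.773 + 290.815 = 890.589, so reliability = 0.7760.
Error variance = 1147.64 − 890.589 = 257.047; SEM = √257.047 = 16.033.

16.033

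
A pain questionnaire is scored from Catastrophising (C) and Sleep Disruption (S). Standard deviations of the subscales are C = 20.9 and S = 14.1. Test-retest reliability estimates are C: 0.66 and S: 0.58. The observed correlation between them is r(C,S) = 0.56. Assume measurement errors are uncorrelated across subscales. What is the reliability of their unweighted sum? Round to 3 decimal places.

0.760

Var(C+S) = 20.9² + 14.1² + 2·[20.9·14.1·0.56] = 635.62 + 330.053 = 965.673.
Under uncorrelated errors the observed covariances equal the true-score covariances, so only the own-variance terms attenuate.
True-score variance = [20.9²·0.66 + 14.1²·0.58] + 330.053 = 403.604 + 330.053 = 733.657.
Reliability = 733.657 / 965.673 = 0.760.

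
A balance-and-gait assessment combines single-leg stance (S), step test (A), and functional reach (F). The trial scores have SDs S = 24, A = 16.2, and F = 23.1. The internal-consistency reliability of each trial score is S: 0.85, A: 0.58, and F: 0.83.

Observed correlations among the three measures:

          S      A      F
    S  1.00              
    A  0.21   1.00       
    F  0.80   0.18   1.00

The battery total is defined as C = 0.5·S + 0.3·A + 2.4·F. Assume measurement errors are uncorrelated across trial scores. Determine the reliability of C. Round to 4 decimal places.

0.8749

Var(C) = 0.5²·24² + 0.3²·16.2² + 2.4²·23.1² + 2·[0.15·24·16.2·0.21 + 1.2·24·23.1·0.80 + 0.72·16.2·23.1·0.18] = 3241.21 + 1185.94 = 4427.15.
Because errors are independent across components, Cov(Tᵢ,Tⱼ) = Cov(Xᵢ,Xⱼ); the off-diagonal part of the true-score variance is the same as above.
True-score variance = [0.5²·24²·0.85 + 0.3²·16.2²·0.58 + 2.4²·23.1²·0.83] + 1185.94 = 2687.18 + 1185.94 = 3873.12.
Reliability = 3873.12 / 4427.15 = 0.8749.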